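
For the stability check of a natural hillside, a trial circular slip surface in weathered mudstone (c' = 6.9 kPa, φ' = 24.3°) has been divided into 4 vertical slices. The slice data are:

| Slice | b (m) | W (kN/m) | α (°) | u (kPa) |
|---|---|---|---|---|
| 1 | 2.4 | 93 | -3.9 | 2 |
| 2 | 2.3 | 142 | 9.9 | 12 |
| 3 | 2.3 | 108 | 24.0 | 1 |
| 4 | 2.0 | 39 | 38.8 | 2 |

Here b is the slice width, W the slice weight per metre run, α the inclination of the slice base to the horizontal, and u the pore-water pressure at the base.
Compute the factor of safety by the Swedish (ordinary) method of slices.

FS = 2.46

Ordinary method of slices: FS = Σ[c'·Δl_i + (W_i cosα_i − u_i·Δl_i)·tanφ'] / Σ W_i sinα_i, with Δl_i = b_i / cosα_i.
Slice 1: Δl = 2.4/cos(-3.9°) = 2.406 m; N'_1 = 93·cos(-3.9°) − 2·2.406 = 88.0; c'Δl = 16.60; W sinα = -6.3
Slice 2: Δl = 2.3/cos9.9° = 2.335 m; N'_2 = 142·cos9.9° − 12·2.335 = 111.9; c'Δl = 16.11; W sinα = 24.4
Slice 3: Δl = 2.3/cos24.0° = 2.518 m; N'_3 = 108·cos24.0° − 1·2.518 = 96.1; c'Δl = 17.37; W sinα = 43.9
Slice 4: Δl = 2.0/cos38.8° = 2.566 m; N'_4 = 39·cos38.8° − 2·2.566 = 25.3; c'Δl = 17.71; W sinα = 24.4
Σc'Δl = 67.8 kN/m; ΣN' = 321.2 kN/m; ΣW sinα = 86.5 kN/m
Resisting = 67.8 + 321.2·tan24.3° = 67.8 + 145.0 = 212.8 kN/m
FS = 212.8 / 86.5 = 2.462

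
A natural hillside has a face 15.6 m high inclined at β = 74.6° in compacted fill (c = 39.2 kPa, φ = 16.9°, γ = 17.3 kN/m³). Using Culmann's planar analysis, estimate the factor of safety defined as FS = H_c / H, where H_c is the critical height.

H_c = (4c/γ) · sinβ cosφ / [1 − cos(β − φ)]
    = (4·39.2/17.3) · sin74.6°·cos16.9° / [1 − cos57.7°]
    = 9.064 · 0.9225 / 0.4656 = 17.96 m
FS = H_c / H = 17.96 / 15.6 = 1.151

FS = 1.15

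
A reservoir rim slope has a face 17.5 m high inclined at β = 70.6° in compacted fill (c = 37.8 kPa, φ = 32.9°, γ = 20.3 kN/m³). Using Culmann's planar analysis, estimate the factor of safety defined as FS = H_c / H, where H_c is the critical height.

H_c = (4c/γ) · sinβ cosφ / [1 − cos(β − φ)]
    = (4·37.8/20.3) · sin70.6°·cos32.9° / [1 − cos37.7°]
    = 7.448 · 0.7919 / 0.2088 = 28.25 m
FS = H_c / H = 28.25 / 17.5 = 1.614

FS = 1.61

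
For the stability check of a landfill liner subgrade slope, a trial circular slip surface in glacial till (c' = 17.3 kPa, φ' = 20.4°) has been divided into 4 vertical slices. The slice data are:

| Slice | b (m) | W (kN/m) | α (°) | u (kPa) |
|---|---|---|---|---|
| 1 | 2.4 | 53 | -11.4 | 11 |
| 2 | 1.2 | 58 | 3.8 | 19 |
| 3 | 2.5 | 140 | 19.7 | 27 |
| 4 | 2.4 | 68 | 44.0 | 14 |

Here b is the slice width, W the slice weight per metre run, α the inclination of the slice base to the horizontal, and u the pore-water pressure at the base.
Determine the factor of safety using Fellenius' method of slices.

Ordinary method of slices: FS = Σ[c'·Δl_i + (W_i cosα_i − u_i·Δl_i)·tanφ'] / Σ W_i sinα_i, with Δl_i = b_i / cosα_i.
Slice 1: Δl = 2.4/cos(-11.4°) = 2.448 m; N'_1 = 53·cos(-11.4°) − 11·2.448 = 25.0; c'Δl = 42.36; W sinα = -10.5
Slice 2: Δl = 1.2/cos3.8° = 1.203 m; N'_2 = 58·cos3.8° − 19·1.203 = 35.0; c'Δl = 20.81; W sinα = 3.8
Slice 3: Δl = 2.5/cos19.7° = 2.655 m; N'_3 = 140·cos19.7° − 27·2.655 = 60.1; c'Δl = 45.94; W sinα = 47.2
Slice 4: Δl = 2.4/cos44.0° = 3.336 m; N'_4 = 68·cos44.0° − 14·3.336 = 2.2; c'Δl = 57.72; W sinα = 47.2
Σc'Δl = 166.8 kN/m; ΣN' = 122.4 kN/m; ΣW sinα = 87.8 kN/m
Resisting = 166.8 + 122.4·tan20.4° = 166.8 + 45.5 = 212.3 kN/m
FS = 212.3 / 87.8 = 2.418

FS = 2.42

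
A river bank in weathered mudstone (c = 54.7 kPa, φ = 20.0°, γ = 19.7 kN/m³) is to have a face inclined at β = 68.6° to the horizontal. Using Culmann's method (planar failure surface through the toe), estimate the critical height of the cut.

Culmann's analysis gives the critical failure plane at α_cr = (β + φ)/2 = (68.6 + 20.0)/2 = 44.3°, and the critical height
H_c = (4c/γ) · sinβ cosφ / [1 − cos(β − φ)]
    = (4·54.7/19.7) · sin68.6°·cos20.0° / [1 − cos(48.6°)]
    = 11.107 · 0.9311·0.9397 / [1 − 0.6613]
    = 11.107 · 0.8749 / 0.3387
    = 28.69 m

H_c = 28.69 m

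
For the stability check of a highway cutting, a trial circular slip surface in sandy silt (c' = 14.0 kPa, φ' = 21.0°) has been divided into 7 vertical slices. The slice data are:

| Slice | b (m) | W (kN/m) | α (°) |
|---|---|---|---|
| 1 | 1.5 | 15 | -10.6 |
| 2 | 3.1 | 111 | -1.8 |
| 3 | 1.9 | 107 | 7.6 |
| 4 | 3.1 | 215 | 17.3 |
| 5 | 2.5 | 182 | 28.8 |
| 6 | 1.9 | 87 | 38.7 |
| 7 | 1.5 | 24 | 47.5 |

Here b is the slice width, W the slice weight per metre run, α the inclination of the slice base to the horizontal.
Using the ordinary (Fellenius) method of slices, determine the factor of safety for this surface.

Ordinary method of slices: FS = Σ[c'·Δl_i + (W_i cosα_i)·tanφ'] / Σ W_i sinα_i, with Δl_i = b_i / cosα_i.
Slice 1: Δl = 1.5/cos(-10.6°) = 1.526 m; N'_1 = 15·cos(-10.6°) = 14.7; c'Δl = 21.36; W sinα = -2.8
Slice 2: Δl = 3.1/cos(-1.8°) = 3.102 m; N'_2 = 111·cos(-1.8°) = 110.9; c'Δl = 43.42; W sinα = -3.5
Slice 3: Δl = 1.9/cos7.6° = 1.917 m; N'_3 = 107·cos7.6° = 106.1; c'Δl = 26.84; W sinα = 14.2
Slice 4: Δl = 3.1/cos17.3° = 3.247 m; N'_4 = 215·cos17.3° = 205.3; c'Δl = 45.46; W sinα = 63.9
Slice 5: Δl = 2.5/cos28.8° = 2.853 m; N'_5 = 182·cos28.8° = 159.5; c'Δl = 39.94; W sinα = 87.7
Slice 6: Δl = 1.9/cos38.7° = 2.435 m; N'_6 = 87·cos38.7° = 67.9; c'Δl = 34.08; W sinα = 54.4
Slice 7: Δl = 1.5/cos47.5° = 2.220 m; N'_7 = 24·cos47.5° = 16.2; c'Δl = 31.08; W sinα = 17.7
Σc'Δl = 242.2 kN/m; ΣN' = 680.6 kN/m; ΣW sinα = 231.6 kN/m
Resisting = 242.2 + 680.6·tan21.0° = 242.2 + 261.3 = 503.5 kN/m
FS = 503.5 / 231.6 = 2.174

FS = 2.17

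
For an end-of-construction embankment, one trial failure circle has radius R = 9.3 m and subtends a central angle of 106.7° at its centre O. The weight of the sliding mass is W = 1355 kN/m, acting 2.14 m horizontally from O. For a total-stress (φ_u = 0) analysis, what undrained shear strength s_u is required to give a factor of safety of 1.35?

FS = s_u·L_a·R / (W·d), so s_u = FS·W·d / (L_a·R).
Arc length L_a = R·θ = 9.3·(106.7°·π/180) = 9.3·1.8623 = 17.32 m
s_u = 1.35·1355·2.14 / (17.32·9.3) = 3914.6 / 161.07 = 24.30 kPa

s_u = 24.3 kPa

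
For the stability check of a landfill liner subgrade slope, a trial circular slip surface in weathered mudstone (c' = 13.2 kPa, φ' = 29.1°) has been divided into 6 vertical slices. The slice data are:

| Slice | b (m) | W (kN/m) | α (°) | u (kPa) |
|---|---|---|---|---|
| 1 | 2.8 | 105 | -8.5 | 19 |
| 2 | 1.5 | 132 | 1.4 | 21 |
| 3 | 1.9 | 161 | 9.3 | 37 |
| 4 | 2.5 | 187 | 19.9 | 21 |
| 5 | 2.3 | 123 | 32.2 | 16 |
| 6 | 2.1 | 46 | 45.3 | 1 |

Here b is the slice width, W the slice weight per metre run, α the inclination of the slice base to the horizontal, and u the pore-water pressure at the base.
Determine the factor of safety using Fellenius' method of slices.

Ordinary method of slices: FS = Σ[c'·Δl_i + (W_i cosα_i − u_i·Δl_i)·tanφ'] / Σ W_i sinα_i, with Δl_i = b_i / cosα_i.
Slice 1: Δl = 2.8/cos(-8.5°) = 2.831 m; N'_1 = 105·cos(-8.5°) − 19·2.831 = 50.1; c'Δl = 37.37; W sinα = -15.5
Slice 2: Δl = 1.5/cos1.4° = 1.500 m; N'_2 = 132·cos1.4° − 21·1.500 = 100.5; c'Δl = 19.81; W sinα = 3.2
Slice 3: Δl = 1.9/cos9.3° = 1.925 m; N'_3 = 161·cos9.3° − 37·1.925 = 87.6; c'Δl = 25.41; W sinα = 26.0
Slice 4: Δl = 2.5/cos19.9° = 2.659 m; N'_4 = 187·cos19.9° − 21·2.659 = 120.0; c'Δl = 35.10; W sinα = 63.7
Slice 5: Δl = 2.3/cos32.2° = 2.718 m; N'_5 = 123·cos32.2° − 16·2.718 = 60.6; c'Δl = 35.88; W sinα = 65.5
Slice 6: Δl = 2.1/cos45.3° = 2.986 m; N'_6 = 46·cos45.3° − 1·2.986 = 29.4; c'Δl = 39.41; W sinα = 32.7
Σc'Δl = 193.0 kN/m; ΣN' = 448.1 kN/m; ΣW sinα = 175.6 kN/m
Resisting = 193.0 + 448.1·tan29.1° = 193.0 + 249.4 = 442.4 kN/m
FS = 442.4 / 175.6 = 2.519

FS = 2.52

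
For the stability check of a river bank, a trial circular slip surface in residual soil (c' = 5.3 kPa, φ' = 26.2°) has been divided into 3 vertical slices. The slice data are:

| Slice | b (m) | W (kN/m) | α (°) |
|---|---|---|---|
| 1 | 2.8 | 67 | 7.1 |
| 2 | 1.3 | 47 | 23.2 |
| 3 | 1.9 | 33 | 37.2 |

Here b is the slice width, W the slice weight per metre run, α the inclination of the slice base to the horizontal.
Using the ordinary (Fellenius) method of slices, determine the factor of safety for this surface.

FS = 2.18

Ordinary method of slices: FS = Σ[c'·Δl_i + (W_i cosα_i)·tanφ'] / Σ W_i sinα_i, with Δl_i = b_i / cosα_i.
Slice 1: Δl = 2.8/cos7.1° = 2.822 m; N'_1 = 67·cos7.1° = 66.5; c'Δl = 14.95; W sinα = 8.3
Slice 2: Δl = 1.3/cos23.2° = 1.414 m; N'_2 = 47·cos23.2° = 43.2; c'Δl = 7.50; W sinα = 18.5
Slice 3: Δl = 1.9/cos37.2° = 2.385 m; N'_3 = 33·cos37.2° = 26.3; c'Δl = 12.64; W sinα = 20.0
Σc'Δl = 35.1 kN/m; ΣN' = 136.0 kN/m; ΣW sinα = 46.7 kN/m
Resisting = 35.1 + 136.0·tan26.2° = 35.1 + 66.9 = 102.0 kN/m
FS = 102.0 / 46.7 = 2.182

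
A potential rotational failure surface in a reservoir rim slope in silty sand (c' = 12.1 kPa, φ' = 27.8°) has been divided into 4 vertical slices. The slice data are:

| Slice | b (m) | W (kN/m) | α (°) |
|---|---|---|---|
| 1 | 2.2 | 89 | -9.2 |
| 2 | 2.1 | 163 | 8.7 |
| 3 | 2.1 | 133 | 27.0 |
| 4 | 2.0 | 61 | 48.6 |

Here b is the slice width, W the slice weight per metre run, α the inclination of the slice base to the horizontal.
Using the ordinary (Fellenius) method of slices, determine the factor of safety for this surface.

FS = 2.86

Ordinary method of slices: FS = Σ[c'·Δl_i + (W_i cosα_i)·tanφ'] / Σ W_i sinα_i, with Δl_i = b_i / cosα_i.
Slice 1: Δl = 2.2/cos(-9.2°) = 2.229 m; N'_1 = 89·cos(-9.2°) = 87.9; c'Δl = 26.97; W sinα = -14.2
Slice 2: Δl = 2.1/cos8.7° = 2.124 m; N'_2 = 163·cos8.7° = 161.1; c'Δl = 25.71; W sinα = 24.7
Slice 3: Δl = 2.1/cos27.0° = 2.357 m; N'_3 = 133·cos27.0° = 118.5; c'Δl = 28.52; W sinα = 60.4
Slice 4: Δl = 2.0/cos48.6° = 3.024 m; N'_4 = 61·cos48.6° = 40.3; c'Δl = 36.59; W sinα = 45.8
Σc'Δl = 117.8 kN/m; ΣN' = 407.8 kN/m; ΣW sinα = 116.6 kN/m
Resisting = 117.8 + 407.8·tan27.8° = 117.8 + 215.0 = 332.8 kN/m
FS = 332.8 / 116.6 = 2.855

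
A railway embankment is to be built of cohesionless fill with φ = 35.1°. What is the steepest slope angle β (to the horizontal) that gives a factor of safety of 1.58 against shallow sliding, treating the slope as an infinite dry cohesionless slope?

For an infinite dry cohesionless slope FS = tanφ/tanβ, so tanβ = tanφ / FS.
tanβ = tan35.1° / 1.58 = 0.7028 / 1.58 = 0.4448
β = arctan(0.4448) = 23.98°

β = 24.0°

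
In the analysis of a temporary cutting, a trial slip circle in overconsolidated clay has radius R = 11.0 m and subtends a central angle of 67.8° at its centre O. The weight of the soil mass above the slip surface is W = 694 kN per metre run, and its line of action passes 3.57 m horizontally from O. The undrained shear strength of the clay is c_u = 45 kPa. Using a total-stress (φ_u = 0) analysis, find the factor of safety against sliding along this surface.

FS = 2.60

Taking moments about the centre O, the resisting moment is provided by the undrained shear strength acting along the arc:
Arc length L_a = R·θ = 11.0·(67.8°·π/180) = 11.0·1.1833 = 13.02 m
M_R = c_u·L_a·R = 45·13.02·11.0 = 6443.2 kN·m/m
M_D = W·d = 694·3.57 = 2477.6 kN·m/m
FS = M_R / M_D = 6443.2 / 2477.6 = 2.601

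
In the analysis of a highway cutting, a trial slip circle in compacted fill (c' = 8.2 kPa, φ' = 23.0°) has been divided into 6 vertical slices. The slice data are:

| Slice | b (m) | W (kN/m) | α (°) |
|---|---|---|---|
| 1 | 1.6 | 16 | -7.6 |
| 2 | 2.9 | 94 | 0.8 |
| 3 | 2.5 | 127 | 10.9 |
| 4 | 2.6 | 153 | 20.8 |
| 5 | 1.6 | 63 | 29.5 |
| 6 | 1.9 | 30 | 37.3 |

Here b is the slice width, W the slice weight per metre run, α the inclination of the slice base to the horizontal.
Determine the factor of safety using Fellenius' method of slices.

Ordinary method of slices: FS = Σ[c'·Δl_i + (W_i cosα_i)·tanφ'] / Σ W_i sinα_i, with Δl_i = b_i / cosα_i.
Slice 1: Δl = 1.6/cos(-7.6°) = 1.614 m; N'_1 = 16·cos(-7.6°) = 15.9; c'Δl = 13.24; W sinα = -2.1
Slice 2: Δl = 2.9/cos0.8° = 2.900 m; N'_2 = 94·cos0.8° = 94.0; c'Δl = 23.78; W sinα = 1.3
Slice 3: Δl = 2.5/cos10.9° = 2.546 m; N'_3 = 127·cos10.9° = 124.7; c'Δl = 20.88; W sinα = 24.0
Slice 4: Δl = 2.6/cos20.8° = 2.781 m; N'_4 = 153·cos20.8° = 143.0; c'Δl = 22.81; W sinα = 54.3
Slice 5: Δl = 1.6/cos29.5° = 1.838 m; N'_5 = 63·cos29.5° = 54.8; c'Δl = 15.07; W sinα = 31.0
Slice 6: Δl = 1.9/cos37.3° = 2.389 m; N'_6 = 30·cos37.3° = 23.9; c'Δl = 19.59; W sinα = 18.2
Σc'Δl = 115.4 kN/m; ΣN' = 456.3 kN/m; ΣW sinα = 126.7 kN/m
Resisting = 115.4 + 456.3·tan23.0° = 115.4 + 193.7 = 309.0 kN/m
FS = 309.0 / 126.7 = 2.438

FS = 2.44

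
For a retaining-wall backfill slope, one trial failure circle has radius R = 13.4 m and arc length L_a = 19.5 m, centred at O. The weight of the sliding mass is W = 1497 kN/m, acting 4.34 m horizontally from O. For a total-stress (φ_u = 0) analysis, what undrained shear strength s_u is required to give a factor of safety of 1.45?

FS = s_u·L_a·R / (W·d), so s_u = FS·W·d / (L_a·R).
s_u = 1.45·1497·4.34 / (19.50·13.4) = 9420.6 / 261.30 = 36.05 kPa

s_u = 36.1 kPa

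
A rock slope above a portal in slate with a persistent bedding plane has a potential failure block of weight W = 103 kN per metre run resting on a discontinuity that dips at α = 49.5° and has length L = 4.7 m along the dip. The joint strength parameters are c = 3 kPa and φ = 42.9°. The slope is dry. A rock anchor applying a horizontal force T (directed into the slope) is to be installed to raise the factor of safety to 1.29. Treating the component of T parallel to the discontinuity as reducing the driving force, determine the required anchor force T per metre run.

T = 16 kN/m

Resolving forces along and normal to the sliding plane, with the horizontal anchor force T adding T·sinα to the effective normal force and T·cosα acting up the plane against the driving force:
FS = [cL + (W cosα + T sinα) tanφ] / [W sinα − T cosα]
Without the anchor: N' = 66.9 kN/m, driving T_d = 78.3 kN/m, resisting R = 3·4.7 + 66.9·tan42.9° = 76.3 kN/m, FS = 0.97.
Setting FS = 1.29 and solving for T:
1.29·(78.3 − T cos49.5°) = 76.3 + T sin49.5°·tan42.9°
T·(sin49.5°·tan42.9° + 1.29·cos49.5°) = 1.29·78.3 − 76.3
T·(0.7604·0.9293 + 1.29·0.6494) = 101.0 − 76.3 = 24.8
T·1.5444 = 24.8
T = 16.0 kN/m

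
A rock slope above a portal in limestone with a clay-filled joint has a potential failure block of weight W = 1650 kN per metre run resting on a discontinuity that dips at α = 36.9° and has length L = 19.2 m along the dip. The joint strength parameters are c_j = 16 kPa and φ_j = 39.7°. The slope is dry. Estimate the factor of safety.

FS = 1.42

Resolving the block weight along and normal to the plane and applying the Mohr–Coulomb strength on the joint:
N' = W cosα = 1650·cos36.9° = 1319.5 kN/m
Driving force T = W sinα = 1650·sin36.9° = 990.7 kN/m
Resisting force R = c_j·L + N'·tanφ_j = 16·19.2 + 1319.5·tan39.7° = 307.2 + 1095.5 = 1402.7 kN/m
FS = R / T = 1402.7 / 990.7 = 1.416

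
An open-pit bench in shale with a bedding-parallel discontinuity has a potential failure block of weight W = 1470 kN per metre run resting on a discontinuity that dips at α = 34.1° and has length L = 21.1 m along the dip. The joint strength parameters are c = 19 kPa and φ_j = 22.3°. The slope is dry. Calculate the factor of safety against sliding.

Resolving the block weight along and normal to the plane and applying the Mohr–Coulomb strength on the joint:
N' = W cosα = 1470·cos34.1° = 1217.2 kN/m
Driving force T = W sinα = 1470·sin34.1° = 824.1 kN/m
Resisting force R = c·L + N'·tanφ_j = 19·21.1 + 1217.2·tan22.3° = 400.9 + 499.2 = 900.1 kN/m
FS = R / T = 900.1 / 824.1 = 1.092

FS = 1.09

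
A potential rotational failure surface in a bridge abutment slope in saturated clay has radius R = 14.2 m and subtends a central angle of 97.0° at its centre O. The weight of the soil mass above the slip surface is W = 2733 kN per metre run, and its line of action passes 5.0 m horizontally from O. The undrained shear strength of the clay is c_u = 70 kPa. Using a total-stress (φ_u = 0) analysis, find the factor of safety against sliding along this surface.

FS = 1.75

Taking moments about the centre O, the resisting moment is provided by the undrained shear strength acting along the arc:
Arc length L_a = R·θ = 14.2·(97.0°·π/180) = 14.2·1.6930 = 24.04 m
M_R = c_u·L_a·R = 70·24.04·14.2 = 23895.9 kN·m/m
M_D = W·d = 2733·5.0 = 13665.0 kN·m/m
FS = M_R / M_D = 23895.9 / 13665.0 = 1.749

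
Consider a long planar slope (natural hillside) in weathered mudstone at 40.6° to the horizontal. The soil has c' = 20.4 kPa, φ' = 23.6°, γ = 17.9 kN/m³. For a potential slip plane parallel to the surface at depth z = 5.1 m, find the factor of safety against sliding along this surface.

FS = 0.96

For an infinite slope with a slip plane parallel to the surface (no pore pressure): FS = [c' + γz cos²β tanφ'] / [γz sinβ cosβ].
γz = 17.9·5.1 = 91.29 kN/m²
Numerator = 20.4 + 91.29·cos²40.6°·tan23.6° = 20.4 + 91.29·0.5765·0.4369 = 43.393 kPa
Denominator = 91.29·sin40.6°·cos40.6° = 91.29·0.6508·0.7593 = 45.108 kPa
FS = 43.393 / 45.108 = 0.962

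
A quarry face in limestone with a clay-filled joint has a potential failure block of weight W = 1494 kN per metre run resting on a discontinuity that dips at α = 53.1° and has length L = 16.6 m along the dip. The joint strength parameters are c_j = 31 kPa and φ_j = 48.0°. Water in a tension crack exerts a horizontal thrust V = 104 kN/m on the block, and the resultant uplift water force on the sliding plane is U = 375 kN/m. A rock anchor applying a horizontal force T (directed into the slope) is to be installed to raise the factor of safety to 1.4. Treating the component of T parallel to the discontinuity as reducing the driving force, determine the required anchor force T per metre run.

Resolving forces along and normal to the sliding plane, with the horizontal anchor force T adding T·sinα to the effective normal force and T·cosα acting up the plane against the driving force:
FS = [c_jL + (W cosα − U − V sinα + T sinα) tanφ_j] / [W sinα + V cosα − T cosα]
Without the anchor: N' = 438.9 kN/m, driving T_d = 1257.2 kN/m, resisting R = 31·16.6 + 438.9·tan48.0° = 1002.0 kN/m, FS = 0.80.
Setting FS = 1.4 and solving for T:
1.4·(1257.2 − T cos53.1°) = 1002.0 + T sin53.1°·tan48.0°
T·(sin53.1°·tan48.0° + 1.4·cos53.1°) = 1.4·1257.2 − 1002.0
T·(0.7997·1.1106 + 1.4·0.6004) = 1760.0 − 1002.0 = 758.0
T·1.7287 = 758.0
T = 438.5 kN/m

T = 438 kN/m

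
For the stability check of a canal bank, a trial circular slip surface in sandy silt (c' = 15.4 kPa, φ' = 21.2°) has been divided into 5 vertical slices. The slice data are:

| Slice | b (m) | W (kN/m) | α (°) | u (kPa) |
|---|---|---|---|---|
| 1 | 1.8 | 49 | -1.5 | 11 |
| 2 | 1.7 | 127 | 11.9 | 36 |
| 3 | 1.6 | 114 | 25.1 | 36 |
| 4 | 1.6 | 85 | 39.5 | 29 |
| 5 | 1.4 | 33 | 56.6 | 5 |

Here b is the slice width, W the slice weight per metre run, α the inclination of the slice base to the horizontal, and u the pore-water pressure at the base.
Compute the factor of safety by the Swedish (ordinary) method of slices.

Ordinary method of slices: FS = Σ[c'·Δl_i + (W_i cosα_i − u_i·Δl_i)·tanφ'] / Σ W_i sinα_i, with Δl_i = b_i / cosα_i.
Slice 1: Δl = 1.8/cos(-1.5°) = 1.801 m; N'_1 = 49·cos(-1.5°) − 11·1.801 = 29.2; c'Δl = 27.73; W sinα = -1.3
Slice 2: Δl = 1.7/cos11.9° = 1.737 m; N'_2 = 127·cos11.9° − 36·1.737 = 61.7; c'Δl = 26.75; W sinα = 26.2
Slice 3: Δl = 1.6/cos25.1° = 1.767 m; N'_3 = 114·cos25.1° − 36·1.767 = 39.6; c'Δl = 27.21; W sinα = 48.4
Slice 4: Δl = 1.6/cos39.5° = 2.074 m; N'_4 = 85·cos39.5° − 29·2.074 = 5.5; c'Δl = 31.93; W sinα = 54.1
Slice 5: Δl = 1.4/cos56.6° = 2.543 m; N'_5 = 33·cos56.6° − 5·2.543 = 5.4; c'Δl = 39.17; W sinα = 27.5
Σc'Δl = 152.8 kN/m; ΣN' = 141.4 kN/m; ΣW sinα = 154.9 kN/m
Resisting = 152.8 + 141.4·tan21.2° = 152.8 + 54.9 = 207.7 kN/m
FS = 207.7 / 154.9 = 1.341

FS = 1.34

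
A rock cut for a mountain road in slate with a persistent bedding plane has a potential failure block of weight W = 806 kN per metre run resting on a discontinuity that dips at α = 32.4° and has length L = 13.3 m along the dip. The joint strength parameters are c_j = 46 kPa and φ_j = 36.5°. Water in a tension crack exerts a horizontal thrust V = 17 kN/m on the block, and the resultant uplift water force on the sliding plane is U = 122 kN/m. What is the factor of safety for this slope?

FS = 2.28

Resolving the block weight along and normal to the plane and applying the Mohr–Coulomb strength on the joint:
N' = W cosα − U − V sinα = 806·cos32.4° − 122 − 17·sin32.4° = 549.4 kN/m
Driving force T = W sinα + V cosα = 806·sin32.4° + 17·cos32.4° = 446.2 kN/m
Resisting force R = c_j·L + N'·tanφ_j = 46·13.3 + 549.4·tan36.5° = 611.8 + 406.5 = 1018.3 kN/m
FS = R / T = 1018.3 / 446.2 = 2.282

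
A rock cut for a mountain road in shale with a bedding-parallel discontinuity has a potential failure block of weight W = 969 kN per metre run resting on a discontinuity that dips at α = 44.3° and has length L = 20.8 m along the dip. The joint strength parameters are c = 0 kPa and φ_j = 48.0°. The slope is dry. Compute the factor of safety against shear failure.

Resolving the block weight along and normal to the plane and applying the Mohr–Coulomb strength on the joint:
N' = W cosα = 969·cos44.3° = 693.5 kN/m
Driving force T = W sinα = 969·sin44.3° = 676.8 kN/m
Resisting force R = c·L + N'·tanφ_j = 0·20.8 + 693.5·tan48.0° = 0.0 + 770.2 = 770.2 kN/m
FS = R / T = 770.2 / 676.8 = 1.138

FS = 1.14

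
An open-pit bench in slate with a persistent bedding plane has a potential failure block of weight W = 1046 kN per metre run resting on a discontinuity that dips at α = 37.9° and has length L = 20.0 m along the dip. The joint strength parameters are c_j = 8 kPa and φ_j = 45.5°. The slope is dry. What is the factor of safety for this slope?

FS = 1.56

Resolving the block weight along and normal to the plane and applying the Mohr–Coulomb strength on the joint:
N' = W cosα = 1046·cos37.9° = 825.4 kN/m
Driving force T = W sinα = 1046·sin37.9° = 642.5 kN/m
Resisting force R = c_j·L + N'·tanφ_j = 8·20.0 + 825.4·tan45.5° = 160.0 + 839.9 = 999.9 kN/m
FS = R / T = 999.9 / 642.5 = 1.556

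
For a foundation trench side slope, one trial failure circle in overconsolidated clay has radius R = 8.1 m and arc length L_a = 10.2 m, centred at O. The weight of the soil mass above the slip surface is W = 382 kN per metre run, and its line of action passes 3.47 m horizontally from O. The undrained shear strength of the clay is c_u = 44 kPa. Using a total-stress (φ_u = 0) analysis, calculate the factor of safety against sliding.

FS = 2.74

Taking moments about the centre O, the resisting moment is provided by the undrained shear strength acting along the arc:
M_R = c_u·L_a·R = 44·10.20·8.1 = 3635.3 kN·m/m
M_D = W·d = 382·3.47 = 1325.5 kN·m/m
FS = M_R / M_D = 3635.3 / 1325.5 = 2.742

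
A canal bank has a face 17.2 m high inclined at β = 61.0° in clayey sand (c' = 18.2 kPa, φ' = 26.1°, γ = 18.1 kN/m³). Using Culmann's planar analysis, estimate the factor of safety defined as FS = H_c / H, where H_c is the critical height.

H_c = (4c'/γ) · sinβ cosφ' / [1 − cos(β − φ')]
    = (4·18.2/18.1) · sin61.0°·cos26.1° / [1 − cos34.9°]
    = 4.022 · 0.7854 / 0.1798 = 17.57 m
FS = H_c / H = 17.57 / 17.2 = 1.021

FS = 1.02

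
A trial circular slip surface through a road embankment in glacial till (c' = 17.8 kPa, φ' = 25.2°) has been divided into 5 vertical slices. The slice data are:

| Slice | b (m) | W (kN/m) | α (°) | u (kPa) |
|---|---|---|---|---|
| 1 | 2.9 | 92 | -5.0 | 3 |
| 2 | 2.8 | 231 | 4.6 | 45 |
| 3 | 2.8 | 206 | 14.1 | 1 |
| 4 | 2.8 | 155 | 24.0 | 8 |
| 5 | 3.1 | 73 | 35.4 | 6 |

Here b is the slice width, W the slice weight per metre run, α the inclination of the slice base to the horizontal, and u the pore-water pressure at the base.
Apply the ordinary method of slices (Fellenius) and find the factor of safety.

FS = 3.18

Ordinary method of slices: FS = Σ[c'·Δl_i + (W_i cosα_i − u_i·Δl_i)·tanφ'] / Σ W_i sinα_i, with Δl_i = b_i / cosα_i.
Slice 1: Δl = 2.9/cos(-5.0°) = 2.911 m; N'_1 = 92·cos(-5.0°) − 3·2.911 = 82.9; c'Δl = 51.82; W sinα = -8.0
Slice 2: Δl = 2.8/cos4.6° = 2.809 m; N'_2 = 231·cos4.6° − 45·2.809 = 103.8; c'Δl = 50.00; W sinα = 18.5
Slice 3: Δl = 2.8/cos14.1° = 2.887 m; N'_3 = 206·cos14.1° − 1·2.887 = 196.9; c'Δl = 51.39; W sinα = 50.2
Slice 4: Δl = 2.8/cos24.0° = 3.065 m; N'_4 = 155·cos24.0° − 8·3.065 = 117.1; c'Δl = 54.56; W sinα = 63.0
Slice 5: Δl = 3.1/cos35.4° = 3.803 m; N'_5 = 73·cos35.4° − 6·3.803 = 36.7; c'Δl = 67.69; W sinα = 42.3
Σc'Δl = 275.5 kN/m; ΣN' = 537.4 kN/m; ΣW sinα = 166.0 kN/m
Resisting = 275.5 + 537.4·tan25.2° = 275.5 + 252.9 = 528.4 kN/m
FS = 528.4 / 166.0 = 3.182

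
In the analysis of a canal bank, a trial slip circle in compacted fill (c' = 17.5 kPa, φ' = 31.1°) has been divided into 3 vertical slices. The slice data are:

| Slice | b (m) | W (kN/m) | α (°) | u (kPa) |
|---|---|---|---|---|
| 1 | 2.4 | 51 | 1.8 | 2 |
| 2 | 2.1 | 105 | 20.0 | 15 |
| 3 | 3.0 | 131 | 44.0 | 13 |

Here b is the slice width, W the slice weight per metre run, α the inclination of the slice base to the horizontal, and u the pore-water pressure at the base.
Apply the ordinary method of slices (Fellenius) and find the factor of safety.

Ordinary method of slices: FS = Σ[c'·Δl_i + (W_i cosα_i − u_i·Δl_i)·tanφ'] / Σ W_i sinα_i, with Δl_i = b_i / cosα_i.
Slice 1: Δl = 2.4/cos1.8° = 2.401 m; N'_1 = 51·cos1.8° − 2·2.401 = 46.2; c'Δl = 42.02; W sinα = 1.6
Slice 2: Δl = 2.1/cos20.0° = 2.235 m; N'_2 = 105·cos20.0° − 15·2.235 = 65.1; c'Δl = 39.11; W sinα = 35.9
Slice 3: Δl = 3.0/cos44.0° = 4.170 m; N'_3 = 131·cos44.0° − 13·4.170 = 40.0; c'Δl = 72.98; W sinα = 91.0
Σc'Δl = 154.1 kN/m; ΣN' = 151.3 kN/m; ΣW sinα = 128.5 kN/m
Resisting = 154.1 + 151.3·tan31.1° = 154.1 + 91.3 = 245.4 kN/m
FS = 245.4 / 128.5 = 1.910

FS = 1.91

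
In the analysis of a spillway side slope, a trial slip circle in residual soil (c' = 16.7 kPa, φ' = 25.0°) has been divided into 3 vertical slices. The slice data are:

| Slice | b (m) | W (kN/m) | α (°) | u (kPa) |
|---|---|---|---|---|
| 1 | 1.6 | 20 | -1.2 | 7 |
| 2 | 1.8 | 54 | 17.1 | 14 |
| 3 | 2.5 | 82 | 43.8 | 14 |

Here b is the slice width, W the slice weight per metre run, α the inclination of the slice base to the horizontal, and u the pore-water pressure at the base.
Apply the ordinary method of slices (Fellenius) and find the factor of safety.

Ordinary method of slices: FS = Σ[c'·Δl_i + (W_i cosα_i − u_i·Δl_i)·tanφ'] / Σ W_i sinα_i, with Δl_i = b_i / cosα_i.
Slice 1: Δl = 1.6/cos(-1.2°) = 1.600 m; N'_1 = 20·cos(-1.2°) − 7·1.600 = 8.8; c'Δl = 26.73; W sinα = -0.4
Slice 2: Δl = 1.8/cos17.1° = 1.883 m; N'_2 = 54·cos17.1° − 14·1.883 = 25.2; c'Δl = 31.45; W sinα = 15.9
Slice 3: Δl = 2.5/cos43.8° = 3.464 m; N'_3 = 82·cos43.8° − 14·3.464 = 10.7; c'Δl = 57.84; W sinα = 56.8
Σc'Δl = 116.0 kN/m; ΣN' = 44.7 kN/m; ΣW sinα = 72.2 kN/m
Resisting = 116.0 + 44.7·tan25.0° = 116.0 + 20.9 = 136.9 kN/m
FS = 136.9 / 72.2 = 1.895

FS = 1.90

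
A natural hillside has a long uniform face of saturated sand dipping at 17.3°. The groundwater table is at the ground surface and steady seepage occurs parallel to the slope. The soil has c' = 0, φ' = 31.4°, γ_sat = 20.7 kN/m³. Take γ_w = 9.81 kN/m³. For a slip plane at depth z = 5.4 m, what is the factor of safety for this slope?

With seepage parallel to the slope and the water table at the surface, the effective normal stress on the slip plane uses the buoyant unit weight γ' = γ_sat − γ_w while the driving shear stress uses γ_sat:
FS = [c' + γ' z cos²β tanφ'] / [γ_sat z sinβ cosβ]
(For c' = 0 this reduces to FS = (γ'/γ_sat)·tanφ'/tanβ.)
γ' = 20.7 − 9.81 = 10.89 kN/m³
Numerator = 0.0 + 10.89·5.4·cos²17.3°·tan31.4° = 0.0 + 10.89·5.4·0.9116·0.6104 = 32.721 kPa
Denominator = 20.7·5.4·sin17.3°·cos17.3° = 20.7·5.4·0.2974·0.9548 = 31.737 kPa
FS = 32.721 / 31.737 = 1.031

FS = 1.03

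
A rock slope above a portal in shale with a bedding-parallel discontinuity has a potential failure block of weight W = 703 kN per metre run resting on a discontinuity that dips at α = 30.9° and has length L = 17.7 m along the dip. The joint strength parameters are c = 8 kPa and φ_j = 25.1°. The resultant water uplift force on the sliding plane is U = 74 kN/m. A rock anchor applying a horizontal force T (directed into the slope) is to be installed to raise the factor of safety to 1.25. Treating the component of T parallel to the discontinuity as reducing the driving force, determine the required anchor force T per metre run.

T = 47 kN/m

Resolving forces along and normal to the sliding plane, with the horizontal anchor force T adding T·sinα to the effective normal force and T·cosα acting up the plane against the driving force:
FS = [cL + (W cosα − U + T sinα) tanφ_j] / [W sinα − T cosα]
Without the anchor: N' = 529.2 kN/m, driving T_d = 361.0 kN/m, resisting R = 8·17.7 + 529.2·tan25.1° = 389.5 kN/m, FS = 1.08.
Setting FS = 1.25 and solving for T:
1.25·(361.0 − T cos30.9°) = 389.5 + T sin30.9°·tan25.1°
T·(sin30.9°·tan25.1° + 1.25·cos30.9°) = 1.25·361.0 − 389.5
T·(0.5135·0.4684 + 1.25·0.8581) = 451.3 − 389.5 = 61.8
T·1.3131 = 61.8
T = 47.0 kN/m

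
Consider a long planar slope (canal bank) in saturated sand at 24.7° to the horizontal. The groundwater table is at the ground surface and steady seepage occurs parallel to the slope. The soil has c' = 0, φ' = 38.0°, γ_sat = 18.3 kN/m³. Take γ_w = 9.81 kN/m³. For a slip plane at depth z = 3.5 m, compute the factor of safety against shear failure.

FS = 0.79

With seepage parallel to the slope and the water table at the surface, the effective normal stress on the slip plane uses the buoyant unit weight γ' = γ_sat − γ_w while the driving shear stress uses γ_sat:
FS = [c' + γ' z cos²β tanφ'] / [γ_sat z sinβ cosβ]
(For c' = 0 this reduces to FS = (γ'/γ_sat)·tanφ'/tanβ.)
γ' = 18.3 − 9.81 = 8.49 kN/m³
Numerator = 0.0 + 8.49·3.5·cos²24.7°·tan38.0° = 0.0 + 8.49·3.5·0.8254·0.7813 = 19.162 kPa
Denominator = 18.3·3.5·sin24.7°·cos24.7° = 18.3·3.5·0.4179·0.9085 = 24.316 kPa
FS = 19.162 / 24.316 = 0.788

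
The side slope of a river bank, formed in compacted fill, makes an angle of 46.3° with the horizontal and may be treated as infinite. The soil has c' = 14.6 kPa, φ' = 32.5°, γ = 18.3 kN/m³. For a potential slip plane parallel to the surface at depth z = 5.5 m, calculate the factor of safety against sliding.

For an infinite slope with a slip plane parallel to the surface (no pore pressure): FS = [c' + γz cos²β tanφ'] / [γz sinβ cosβ].
γz = 18.3·5.5 = 100.65 kN/m²
Numerator = 14.6 + 100.65·cos²46.3°·tan32.5° = 14.6 + 100.65·0.4773·0.6371 = 45.206 kPa
Denominator = 100.65·sin46.3°·cos46.3° = 100.65·0.7230·0.6909 = 50.273 kPa
FS = 45.206 / 50.273 = 0.899

FS = 0.90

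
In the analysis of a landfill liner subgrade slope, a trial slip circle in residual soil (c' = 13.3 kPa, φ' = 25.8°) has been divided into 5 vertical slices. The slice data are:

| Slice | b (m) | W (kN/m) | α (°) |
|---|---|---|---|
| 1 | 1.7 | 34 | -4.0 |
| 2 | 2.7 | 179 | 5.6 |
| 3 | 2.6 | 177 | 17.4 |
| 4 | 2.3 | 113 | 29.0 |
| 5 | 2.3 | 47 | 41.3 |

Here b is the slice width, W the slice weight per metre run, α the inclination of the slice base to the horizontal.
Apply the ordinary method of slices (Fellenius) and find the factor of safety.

Ordinary method of slices: FS = Σ[c'·Δl_i + (W_i cosα_i)·tanφ'] / Σ W_i sinα_i, with Δl_i = b_i / cosα_i.
Slice 1: Δl = 1.7/cos(-4.0°) = 1.704 m; N'_1 = 34·cos(-4.0°) = 33.9; c'Δl = 22.67; W sinα = -2.4
Slice 2: Δl = 2.7/cos5.6° = 2.713 m; N'_2 = 179·cos5.6° = 178.1; c'Δl = 36.08; W sinα = 17.5
Slice 3: Δl = 2.6/cos17.4° = 2.725 m; N'_3 = 177·cos17.4° = 168.9; c'Δl = 36.24; W sinα = 52.9
Slice 4: Δl = 2.3/cos29.0° = 2.630 m; N'_4 = 113·cos29.0° = 98.8; c'Δl = 34.98; W sinα = 54.8
Slice 5: Δl = 2.3/cos41.3° = 3.062 m; N'_5 = 47·cos41.3° = 35.3; c'Δl = 40.72; W sinα = 31.0
Σc'Δl = 170.7 kN/m; ΣN' = 515.1 kN/m; ΣW sinα = 153.8 kN/m
Resisting = 170.7 + 515.1·tan25.8° = 170.7 + 249.0 = 419.7 kN/m
FS = 419.7 / 153.8 = 2.728

FS = 2.73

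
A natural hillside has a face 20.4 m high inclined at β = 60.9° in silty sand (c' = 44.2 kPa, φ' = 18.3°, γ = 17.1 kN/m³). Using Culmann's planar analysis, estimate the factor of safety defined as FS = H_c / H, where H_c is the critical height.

H_c = (4c'/γ) · sinβ cosφ' / [1 − cos(β − φ')]
    = (4·44.2/17.1) · sin60.9°·cos18.3° / [1 − cos42.6°]
    = 10.339 · 0.8296 / 0.2639 = 32.50 m
FS = H_c / H = 32.50 / 20.4 = 1.593

FS = 1.59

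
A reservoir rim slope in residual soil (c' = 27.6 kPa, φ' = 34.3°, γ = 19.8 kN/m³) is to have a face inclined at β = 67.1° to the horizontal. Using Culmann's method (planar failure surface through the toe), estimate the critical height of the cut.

Culmann's analysis gives the critical failure plane at α_cr = (β + φ')/2 = (67.1 + 34.3)/2 = 50.7°, and the critical height
H_c = (4c'/γ) · sinβ cosφ' / [1 − cos(β − φ')]
    = (4·27.6/19.8) · sin67.1°·cos34.3° / [1 − cos(32.8°)]
    = 5.576 · 0.9212·0.8261 / [1 − 0.8406]
    = 5.576 · 0.7610 / 0.1594
    = 26.61 m

H_c = 26.61 m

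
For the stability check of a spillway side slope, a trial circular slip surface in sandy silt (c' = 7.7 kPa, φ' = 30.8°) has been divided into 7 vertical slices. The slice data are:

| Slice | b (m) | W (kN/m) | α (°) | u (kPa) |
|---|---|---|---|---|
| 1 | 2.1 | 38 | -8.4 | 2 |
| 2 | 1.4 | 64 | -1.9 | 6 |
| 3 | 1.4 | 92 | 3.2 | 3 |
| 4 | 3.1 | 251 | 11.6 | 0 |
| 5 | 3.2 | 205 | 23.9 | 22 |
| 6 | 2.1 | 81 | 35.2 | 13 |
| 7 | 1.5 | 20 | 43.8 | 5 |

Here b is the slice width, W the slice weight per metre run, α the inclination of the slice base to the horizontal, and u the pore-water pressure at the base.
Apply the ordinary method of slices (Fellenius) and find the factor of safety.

Ordinary method of slices: FS = Σ[c'·Δl_i + (W_i cosα_i − u_i·Δl_i)·tanφ'] / Σ W_i sinα_i, with Δl_i = b_i / cosα_i.
Slice 1: Δl = 2.1/cos(-8.4°) = 2.123 m; N'_1 = 38·cos(-8.4°) − 2·2.123 = 33.3; c'Δl = 16.35; W sinα = -5.6
Slice 2: Δl = 1.4/cos(-1.9°) = 1.401 m; N'_2 = 64·cos(-1.9°) − 6·1.401 = 55.6; c'Δl = 10.79; W sinα = -2.1
Slice 3: Δl = 1.4/cos3.2° = 1.402 m; N'_3 = 92·cos3.2° − 3·1.402 = 87.6; c'Δl = 10.80; W sinα = 5.1
Slice 4: Δl = 3.1/cos11.6° = 3.165 m; N'_4 = 251·cos11.6° − 0·3.165 = 245.9; c'Δl = 24.37; W sinα = 50.5
Slice 5: Δl = 3.2/cos23.9° = 3.500 m; N'_5 = 205·cos23.9° − 22·3.500 = 110.4; c'Δl = 26.95; W sinα = 83.1
Slice 6: Δl = 2.1/cos35.2° = 2.570 m; N'_6 = 81·cos35.2° − 13·2.570 = 32.8; c'Δl = 19.79; W sinα = 46.7
Slice 7: Δl = 1.5/cos43.8° = 2.078 m; N'_7 = 20·cos43.8° − 5·2.078 = 4.0; c'Δl = 16.00; W sinα = 13.8
Σc'Δl = 125.0 kN/m; ΣN' = 569.7 kN/m; ΣW sinα = 191.5 kN/m
Resisting = 125.0 + 569.7·tan30.8° = 125.0 + 339.6 = 464.6 kN/m
FS = 464.6 / 191.5 = 2.426

FS = 2.43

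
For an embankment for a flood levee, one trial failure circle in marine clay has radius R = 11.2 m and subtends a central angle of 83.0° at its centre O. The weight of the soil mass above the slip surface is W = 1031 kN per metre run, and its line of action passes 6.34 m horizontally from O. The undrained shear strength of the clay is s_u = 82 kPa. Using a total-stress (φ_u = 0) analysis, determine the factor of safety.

FS = 2.28

Taking moments about the centre O, the resisting moment is provided by the undrained shear strength acting along the arc:
Arc length L_a = R·θ = 11.2·(83.0°·π/180) = 11.2·1.4486 = 16.22 m
M_R = s_u·L_a·R = 82·16.22·11.2 = 14900.7 kN·m/m
M_D = W·d = 1031·6.34 = 6536.5 kN·m/m
FS = M_R / M_D = 14900.7 / 6536.5 = 2.280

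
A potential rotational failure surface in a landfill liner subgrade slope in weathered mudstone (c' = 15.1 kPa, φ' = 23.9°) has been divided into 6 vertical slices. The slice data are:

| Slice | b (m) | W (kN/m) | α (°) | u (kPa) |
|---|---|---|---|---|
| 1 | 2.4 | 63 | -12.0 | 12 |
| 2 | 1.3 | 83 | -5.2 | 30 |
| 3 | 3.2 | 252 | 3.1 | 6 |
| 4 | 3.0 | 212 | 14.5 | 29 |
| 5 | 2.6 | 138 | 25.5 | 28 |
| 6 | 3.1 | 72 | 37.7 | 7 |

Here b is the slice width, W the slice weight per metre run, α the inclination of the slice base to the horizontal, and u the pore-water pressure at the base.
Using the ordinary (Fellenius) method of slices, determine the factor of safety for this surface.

FS = 3.18

Ordinary method of slices: FS = Σ[c'·Δl_i + (W_i cosα_i − u_i·Δl_i)·tanφ'] / Σ W_i sinα_i, with Δl_i = b_i / cosα_i.
Slice 1: Δl = 2.4/cos(-12.0°) = 2.454 m; N'_1 = 63·cos(-12.0°) − 12·2.454 = 32.2; c'Δl = 37.05; W sinα = -13.1
Slice 2: Δl = 1.3/cos(-5.2°) = 1.305 m; N'_2 = 83·cos(-5.2°) − 30·1.305 = 43.5; c'Δl = 19.71; W sinα = -7.5
Slice 3: Δl = 3.2/cos3.1° = 3.205 m; N'_3 = 252·cos3.1° − 6·3.205 = 232.4; c'Δl = 48.39; W sinα = 13.6
Slice 4: Δl = 3.0/cos14.5° = 3.099 m; N'_4 = 212·cos14.5° − 29·3.099 = 115.4; c'Δl = 46.79; W sinα = 53.1
Slice 5: Δl = 2.6/cos25.5° = 2.881 m; N'_5 = 138·cos25.5° − 28·2.881 = 43.9; c'Δl = 43.50; W sinα = 59.4
Slice 6: Δl = 3.1/cos37.7° = 3.918 m; N'_6 = 72·cos37.7° − 7·3.918 = 29.5; c'Δl = 59.16; W sinα = 44.0
Σc'Δl = 254.6 kN/m; ΣN' = 496.9 kN/m; ΣW sinα = 149.5 kN/m
Resisting = 254.6 + 496.9·tan23.9° = 254.6 + 220.2 = 474.8 kN/m
FS = 474.8 / 149.5 = 3.175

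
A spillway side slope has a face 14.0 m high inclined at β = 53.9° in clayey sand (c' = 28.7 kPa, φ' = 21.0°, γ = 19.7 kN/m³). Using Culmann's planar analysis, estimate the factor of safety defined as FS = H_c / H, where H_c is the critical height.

FS = 1.96

H_c = (4c'/γ) · sinβ cosφ' / [1 − cos(β − φ')]
    = (4·28.7/19.7) · sin53.9°·cos21.0° / [1 − cos32.9°]
    = 5.827 · 0.7543 / 0.1604 = 27.41 m
FS = H_c / H = 27.41 / 14.0 = 1.958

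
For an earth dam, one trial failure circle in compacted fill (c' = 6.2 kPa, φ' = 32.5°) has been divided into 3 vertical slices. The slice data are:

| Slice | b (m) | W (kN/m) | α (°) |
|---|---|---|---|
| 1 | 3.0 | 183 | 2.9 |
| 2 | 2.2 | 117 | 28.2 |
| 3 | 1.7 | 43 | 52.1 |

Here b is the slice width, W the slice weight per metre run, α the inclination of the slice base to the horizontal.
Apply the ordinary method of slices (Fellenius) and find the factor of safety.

FS = 2.54

Ordinary method of slices: FS = Σ[c'·Δl_i + (W_i cosα_i)·tanφ'] / Σ W_i sinα_i, with Δl_i = b_i / cosα_i.
Slice 1: Δl = 3.0/cos2.9° = 3.004 m; N'_1 = 183·cos2.9° = 182.8; c'Δl = 18.62; W sinα = 9.3
Slice 2: Δl = 2.2/cos28.2° = 2.496 m; N'_2 = 117·cos28.2° = 103.1; c'Δl = 15.48; W sinα = 55.3
Slice 3: Δl = 1.7/cos52.1° = 2.767 m; N'_3 = 43·cos52.1° = 26.4; c'Δl = 17.16; W sinα = 33.9
Σc'Δl = 51.3 kN/m; ΣN' = 312.3 kN/m; ΣW sinα = 98.5 kN/m
Resisting = 51.3 + 312.3·tan32.5° = 51.3 + 199.0 = 250.2 kN/m
FS = 250.2 / 98.5 = 2.541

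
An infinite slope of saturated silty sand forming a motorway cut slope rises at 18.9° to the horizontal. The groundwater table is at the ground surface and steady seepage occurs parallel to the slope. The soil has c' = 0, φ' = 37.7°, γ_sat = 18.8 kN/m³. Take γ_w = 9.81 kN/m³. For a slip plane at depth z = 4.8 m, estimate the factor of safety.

With seepage parallel to the slope and the water table at the surface, the effective normal stress on the slip plane uses the buoyant unit weight γ' = γ_sat − γ_w while the driving shear stress uses γ_sat:
FS = [c' + γ' z cos²β tanφ'] / [γ_sat z sinβ cosβ]
(For c' = 0 this reduces to FS = (γ'/γ_sat)·tanφ'/tanβ.)
γ' = 18.8 − 9.81 = 8.99 kN/m³
Numerator = 0.0 + 8.99·4.8·cos²18.9°·tan37.7° = 0.0 + 8.99·4.8·0.8951·0.7729 = 29.852 kPa
Denominator = 18.8·4.8·sin18.9°·cos18.9° = 18.8·4.8·0.3239·0.9461 = 27.654 kPa
FS = 29.852 / 27.654 = 1.079

FS = 1.08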